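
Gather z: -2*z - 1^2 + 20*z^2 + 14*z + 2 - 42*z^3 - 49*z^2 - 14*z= -42*z^3 - 29*z^2 - 2*z + 1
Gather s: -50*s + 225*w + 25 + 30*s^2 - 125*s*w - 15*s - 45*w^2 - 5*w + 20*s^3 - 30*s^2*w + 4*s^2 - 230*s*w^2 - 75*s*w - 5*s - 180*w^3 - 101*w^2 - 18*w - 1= 20*s^3 + s^2*(34 - 30*w) + s*(-230*w^2 - 200*w - 70) - 180*w^3 - 146*w^2 + 202*w + 24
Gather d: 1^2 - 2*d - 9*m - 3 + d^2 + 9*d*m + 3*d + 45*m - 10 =d^2 + d*(9*m + 1) + 36*m - 12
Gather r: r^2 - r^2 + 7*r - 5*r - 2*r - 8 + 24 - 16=0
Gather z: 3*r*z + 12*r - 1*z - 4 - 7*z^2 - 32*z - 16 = 12*r - 7*z^2 + z*(3*r - 33) - 20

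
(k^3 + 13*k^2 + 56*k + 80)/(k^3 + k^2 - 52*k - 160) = (k + 4)/(k - 8)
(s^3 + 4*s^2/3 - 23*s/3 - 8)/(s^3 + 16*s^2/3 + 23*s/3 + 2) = (3*s^2 - 5*s - 8)/(3*s^2 + 7*s + 2)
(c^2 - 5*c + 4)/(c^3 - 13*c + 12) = (c - 4)/(c^2 + c - 12)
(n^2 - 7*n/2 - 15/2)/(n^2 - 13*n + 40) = (n + 3/2)/(n - 8)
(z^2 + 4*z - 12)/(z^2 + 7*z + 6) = (z - 2)/(z + 1)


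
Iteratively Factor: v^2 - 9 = (v + 3)*(v - 3)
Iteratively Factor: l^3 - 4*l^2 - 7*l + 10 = (l - 5)*(l^2 + l - 2) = (l - 5)*(l - 1)*(l + 2)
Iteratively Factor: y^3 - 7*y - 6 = (y - 3)*(y^2 + 3*y + 2) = (y - 3)*(y + 1)*(y + 2)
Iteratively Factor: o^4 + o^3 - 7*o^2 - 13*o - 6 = (o + 1)*(o^3 - 7*o - 6) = (o - 3)*(o + 1)*(o^2 + 3*o + 2) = (o - 3)*(o + 1)*(o + 2)*(o + 1)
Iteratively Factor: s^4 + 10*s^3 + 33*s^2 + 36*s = (s + 4)*(s^3 + 6*s^2 + 9*s) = (s + 3)*(s + 4)*(s^2 + 3*s) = (s + 3)^2*(s + 4)*(s)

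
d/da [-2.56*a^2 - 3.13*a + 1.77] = -5.12*a - 3.13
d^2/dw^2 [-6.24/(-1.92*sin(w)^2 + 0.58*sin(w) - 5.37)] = (-92.012544*sin(w)^4 + 20.846592*sin(w)^3 + 393.267264*sin(w)^2 - 61.128288*sin(w) - 124.47552)/(1.92*sin(w)^2 - 0.58*sin(w) + 5.37)^3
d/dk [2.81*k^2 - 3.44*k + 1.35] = 5.62*k - 3.44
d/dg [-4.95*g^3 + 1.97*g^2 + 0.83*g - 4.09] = -14.85*g^2 + 3.94*g + 0.83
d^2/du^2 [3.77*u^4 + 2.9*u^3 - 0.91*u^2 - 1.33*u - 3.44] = 45.24*u^2 + 17.4*u - 1.82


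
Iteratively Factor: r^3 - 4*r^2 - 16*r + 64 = (r + 4)*(r^2 - 8*r + 16) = (r - 4)*(r + 4)*(r - 4)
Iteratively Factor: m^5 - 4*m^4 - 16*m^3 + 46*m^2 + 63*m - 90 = (m - 5)*(m^4 + m^3 - 11*m^2 - 9*m + 18) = (m - 5)*(m - 3)*(m^3 + 4*m^2 + m - 6) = (m - 5)*(m - 3)*(m + 2)*(m^2 + 2*m - 3) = (m - 5)*(m - 3)*(m - 1)*(m + 2)*(m + 3)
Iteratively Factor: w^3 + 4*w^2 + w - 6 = (w + 2)*(w^2 + 2*w - 3) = (w - 1)*(w + 2)*(w + 3)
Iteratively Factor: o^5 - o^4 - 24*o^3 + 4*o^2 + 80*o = (o)*(o^4 - o^3 - 24*o^2 + 4*o + 80) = o*(o + 2)*(o^3 - 3*o^2 - 18*o + 40) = o*(o + 2)*(o + 4)*(o^2 - 7*o + 10) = o*(o - 2)*(o + 2)*(o + 4)*(o - 5)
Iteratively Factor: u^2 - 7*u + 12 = (u - 4)*(u - 3)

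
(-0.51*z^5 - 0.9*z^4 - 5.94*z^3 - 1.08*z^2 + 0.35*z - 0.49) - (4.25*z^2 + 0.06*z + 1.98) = -0.51*z^5 - 0.9*z^4 - 5.94*z^3 - 5.33*z^2 + 0.29*z - 2.47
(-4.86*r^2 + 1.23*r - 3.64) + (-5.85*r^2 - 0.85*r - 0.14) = -10.71*r^2 + 0.38*r - 3.78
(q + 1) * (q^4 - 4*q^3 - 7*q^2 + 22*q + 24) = q^5 - 3*q^4 - 11*q^3 + 15*q^2 + 46*q + 24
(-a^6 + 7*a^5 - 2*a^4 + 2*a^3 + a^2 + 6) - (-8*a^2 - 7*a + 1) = -a^6 + 7*a^5 - 2*a^4 + 2*a^3 + 9*a^2 + 7*a + 5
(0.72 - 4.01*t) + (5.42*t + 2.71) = 1.41*t + 3.43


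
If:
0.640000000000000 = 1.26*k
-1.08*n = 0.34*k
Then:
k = 0.51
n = -0.16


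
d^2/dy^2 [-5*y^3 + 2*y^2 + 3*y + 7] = 4 - 30*y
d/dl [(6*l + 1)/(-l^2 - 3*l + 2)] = (6*l^2 + 2*l + 15)/(l^4 + 6*l^3 + 5*l^2 - 12*l + 4)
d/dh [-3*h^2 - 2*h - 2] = -6*h - 2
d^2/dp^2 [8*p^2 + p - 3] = 16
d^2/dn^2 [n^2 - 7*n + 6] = 2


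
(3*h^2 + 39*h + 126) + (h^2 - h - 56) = 4*h^2 + 38*h + 70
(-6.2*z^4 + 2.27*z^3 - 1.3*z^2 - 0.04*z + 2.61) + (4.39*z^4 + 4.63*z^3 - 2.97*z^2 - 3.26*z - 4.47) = -1.81*z^4 + 6.9*z^3 - 4.27*z^2 - 3.3*z - 1.86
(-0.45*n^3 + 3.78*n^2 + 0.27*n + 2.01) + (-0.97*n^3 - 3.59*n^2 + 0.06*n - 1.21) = -1.42*n^3 + 0.19*n^2 + 0.33*n + 0.8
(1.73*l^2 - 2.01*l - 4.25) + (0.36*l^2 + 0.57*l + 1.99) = 2.09*l^2 - 1.44*l - 2.26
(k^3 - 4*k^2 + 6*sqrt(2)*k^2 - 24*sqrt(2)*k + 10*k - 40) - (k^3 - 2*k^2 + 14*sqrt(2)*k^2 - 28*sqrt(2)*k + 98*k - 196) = -8*sqrt(2)*k^2 - 2*k^2 - 88*k + 4*sqrt(2)*k + 156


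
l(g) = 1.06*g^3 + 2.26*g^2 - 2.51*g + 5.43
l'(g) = 3.18*g^2 + 4.52*g - 2.51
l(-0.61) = 7.56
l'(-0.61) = -4.08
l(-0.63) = 7.64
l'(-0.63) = -4.10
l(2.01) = 18.12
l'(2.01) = 19.42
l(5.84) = 278.98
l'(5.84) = 132.34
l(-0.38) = 6.65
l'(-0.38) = -3.77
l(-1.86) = 11.10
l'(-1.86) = 0.08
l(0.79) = 5.38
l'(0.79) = 3.05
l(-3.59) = -5.48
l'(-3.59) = 22.25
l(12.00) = 2132.43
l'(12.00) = 509.65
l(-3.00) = 4.68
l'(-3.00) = 12.55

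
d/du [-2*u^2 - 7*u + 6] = -4*u - 7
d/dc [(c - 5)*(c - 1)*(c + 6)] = 3*c^2 - 31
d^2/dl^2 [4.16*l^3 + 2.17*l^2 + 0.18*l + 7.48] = 24.96*l + 4.34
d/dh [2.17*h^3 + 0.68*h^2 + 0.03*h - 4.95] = 6.51*h^2 + 1.36*h + 0.03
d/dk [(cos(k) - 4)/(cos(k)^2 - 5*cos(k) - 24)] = (cos(k)^2 - 8*cos(k) + 44)*sin(k)/(sin(k)^2 + 5*cos(k) + 23)^2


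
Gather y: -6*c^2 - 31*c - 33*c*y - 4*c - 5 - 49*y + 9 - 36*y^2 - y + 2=-6*c^2 - 35*c - 36*y^2 + y*(-33*c - 50) + 6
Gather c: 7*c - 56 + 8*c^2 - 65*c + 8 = 8*c^2 - 58*c - 48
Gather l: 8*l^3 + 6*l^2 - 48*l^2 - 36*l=8*l^3 - 42*l^2 - 36*l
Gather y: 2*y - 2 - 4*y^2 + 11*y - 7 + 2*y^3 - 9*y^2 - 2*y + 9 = 2*y^3 - 13*y^2 + 11*y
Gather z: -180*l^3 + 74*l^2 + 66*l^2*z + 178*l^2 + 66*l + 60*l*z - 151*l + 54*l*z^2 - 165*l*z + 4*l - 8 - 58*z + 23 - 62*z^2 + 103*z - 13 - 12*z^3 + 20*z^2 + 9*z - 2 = -180*l^3 + 252*l^2 - 81*l - 12*z^3 + z^2*(54*l - 42) + z*(66*l^2 - 105*l + 54)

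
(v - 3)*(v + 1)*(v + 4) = v^3 + 2*v^2 - 11*v - 12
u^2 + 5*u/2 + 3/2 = (u + 1)*(u + 3/2)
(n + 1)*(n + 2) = n^2 + 3*n + 2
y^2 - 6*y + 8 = (y - 4)*(y - 2)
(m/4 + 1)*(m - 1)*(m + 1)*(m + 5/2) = m^4/4 + 13*m^3/8 + 9*m^2/4 - 13*m/8 - 5/2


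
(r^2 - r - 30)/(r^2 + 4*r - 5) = (r - 6)/(r - 1)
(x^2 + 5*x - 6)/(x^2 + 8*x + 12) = (x - 1)/(x + 2)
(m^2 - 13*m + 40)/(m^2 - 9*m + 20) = (m - 8)/(m - 4)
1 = 1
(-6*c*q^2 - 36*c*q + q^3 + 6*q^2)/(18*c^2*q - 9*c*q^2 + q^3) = (q + 6)/(-3*c + q)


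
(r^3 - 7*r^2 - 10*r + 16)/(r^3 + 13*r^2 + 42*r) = (r^3 - 7*r^2 - 10*r + 16)/(r*(r^2 + 13*r + 42))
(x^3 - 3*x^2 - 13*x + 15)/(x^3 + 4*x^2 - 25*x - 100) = (x^2 + 2*x - 3)/(x^2 + 9*x + 20)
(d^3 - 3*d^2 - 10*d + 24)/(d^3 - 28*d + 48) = (d + 3)/(d + 6)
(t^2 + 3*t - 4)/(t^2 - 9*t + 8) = (t + 4)/(t - 8)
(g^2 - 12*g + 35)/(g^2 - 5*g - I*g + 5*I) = (g - 7)/(g - I)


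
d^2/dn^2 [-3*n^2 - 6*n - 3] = -6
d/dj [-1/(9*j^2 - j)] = (18*j - 1)/(j^2*(9*j - 1)^2)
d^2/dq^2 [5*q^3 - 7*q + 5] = 30*q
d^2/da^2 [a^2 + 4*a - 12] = 2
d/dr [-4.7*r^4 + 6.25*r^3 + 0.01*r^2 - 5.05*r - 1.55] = -18.8*r^3 + 18.75*r^2 + 0.02*r - 5.05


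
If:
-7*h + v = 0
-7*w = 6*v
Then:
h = -w/6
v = -7*w/6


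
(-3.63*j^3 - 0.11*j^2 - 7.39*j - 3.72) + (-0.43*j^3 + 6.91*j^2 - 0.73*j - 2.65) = -4.06*j^3 + 6.8*j^2 - 8.12*j - 6.37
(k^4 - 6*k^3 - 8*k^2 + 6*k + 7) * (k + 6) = k^5 - 44*k^3 - 42*k^2 + 43*k + 42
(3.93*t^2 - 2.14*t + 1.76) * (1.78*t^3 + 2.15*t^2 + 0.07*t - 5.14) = 6.9954*t^5 + 4.6403*t^4 - 1.1931*t^3 - 16.566*t^2 + 11.1228*t - 9.0464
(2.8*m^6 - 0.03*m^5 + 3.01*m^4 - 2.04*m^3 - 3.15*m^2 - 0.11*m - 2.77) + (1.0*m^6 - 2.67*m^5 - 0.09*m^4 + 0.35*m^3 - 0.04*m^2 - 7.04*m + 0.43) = 3.8*m^6 - 2.7*m^5 + 2.92*m^4 - 1.69*m^3 - 3.19*m^2 - 7.15*m - 2.34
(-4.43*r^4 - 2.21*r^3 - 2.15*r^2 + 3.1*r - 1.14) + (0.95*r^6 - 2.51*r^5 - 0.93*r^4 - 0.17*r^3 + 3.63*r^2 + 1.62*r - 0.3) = 0.95*r^6 - 2.51*r^5 - 5.36*r^4 - 2.38*r^3 + 1.48*r^2 + 4.72*r - 1.44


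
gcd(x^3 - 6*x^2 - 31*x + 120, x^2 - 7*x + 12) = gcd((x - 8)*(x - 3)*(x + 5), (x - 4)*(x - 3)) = x - 3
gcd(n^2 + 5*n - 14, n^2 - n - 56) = n + 7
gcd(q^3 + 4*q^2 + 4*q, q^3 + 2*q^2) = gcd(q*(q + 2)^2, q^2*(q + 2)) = q^2 + 2*q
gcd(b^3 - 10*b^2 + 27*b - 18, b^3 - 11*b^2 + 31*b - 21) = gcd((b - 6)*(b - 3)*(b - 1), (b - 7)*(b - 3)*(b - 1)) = b^2 - 4*b + 3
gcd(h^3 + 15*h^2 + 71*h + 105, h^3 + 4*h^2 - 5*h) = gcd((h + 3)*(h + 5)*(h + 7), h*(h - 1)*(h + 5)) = h + 5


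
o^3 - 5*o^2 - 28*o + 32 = (o - 8)*(o - 1)*(o + 4)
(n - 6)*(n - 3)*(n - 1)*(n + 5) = n^4 - 5*n^3 - 23*n^2 + 117*n - 90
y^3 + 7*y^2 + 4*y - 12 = (y - 1)*(y + 2)*(y + 6)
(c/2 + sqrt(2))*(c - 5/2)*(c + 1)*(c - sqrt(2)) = c^4/2 - 3*c^3/4 + sqrt(2)*c^3/2 - 13*c^2/4 - 3*sqrt(2)*c^2/4 - 5*sqrt(2)*c/4 + 3*c + 5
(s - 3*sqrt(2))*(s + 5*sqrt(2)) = s^2 + 2*sqrt(2)*s - 30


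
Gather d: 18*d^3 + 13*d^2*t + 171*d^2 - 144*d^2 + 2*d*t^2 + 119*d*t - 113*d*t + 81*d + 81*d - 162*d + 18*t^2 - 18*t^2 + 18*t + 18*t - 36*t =18*d^3 + d^2*(13*t + 27) + d*(2*t^2 + 6*t)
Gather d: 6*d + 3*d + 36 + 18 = 9*d + 54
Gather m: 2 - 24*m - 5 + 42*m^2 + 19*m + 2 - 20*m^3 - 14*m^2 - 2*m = -20*m^3 + 28*m^2 - 7*m - 1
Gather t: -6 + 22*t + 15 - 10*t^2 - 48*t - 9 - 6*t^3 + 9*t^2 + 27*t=-6*t^3 - t^2 + t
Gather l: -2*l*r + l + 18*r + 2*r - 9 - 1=l*(1 - 2*r) + 20*r - 10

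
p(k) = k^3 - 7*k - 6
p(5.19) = 97.47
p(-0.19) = -4.68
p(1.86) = -12.59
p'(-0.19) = -6.89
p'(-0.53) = -6.16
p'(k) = 3*k^2 - 7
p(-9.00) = -672.00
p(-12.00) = -1650.00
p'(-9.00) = 236.00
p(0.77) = -10.93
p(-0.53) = -2.44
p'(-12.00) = 425.00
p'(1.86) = 3.38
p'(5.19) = 73.81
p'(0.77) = -5.22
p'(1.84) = 3.16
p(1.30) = -12.90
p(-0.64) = -1.78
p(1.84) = -12.65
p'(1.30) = -1.93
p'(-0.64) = -5.77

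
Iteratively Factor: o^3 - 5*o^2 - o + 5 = (o - 5)*(o^2 - 1) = (o - 5)*(o + 1)*(o - 1)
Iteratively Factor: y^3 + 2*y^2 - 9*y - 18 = (y - 3)*(y^2 + 5*y + 6) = (y - 3)*(y + 2)*(y + 3)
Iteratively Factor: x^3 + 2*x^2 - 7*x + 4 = (x - 1)*(x^2 + 3*x - 4) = (x - 1)*(x + 4)*(x - 1)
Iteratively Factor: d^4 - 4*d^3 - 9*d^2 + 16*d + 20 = (d - 5)*(d^3 + d^2 - 4*d - 4) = (d - 5)*(d - 2)*(d^2 + 3*d + 2) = (d - 5)*(d - 2)*(d + 1)*(d + 2)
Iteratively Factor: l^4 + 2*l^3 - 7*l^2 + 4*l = (l - 1)*(l^3 + 3*l^2 - 4*l) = (l - 1)*(l + 4)*(l^2 - l) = (l - 1)^2*(l + 4)*(l)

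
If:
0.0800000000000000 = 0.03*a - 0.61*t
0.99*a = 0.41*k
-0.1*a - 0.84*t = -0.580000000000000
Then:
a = 4.88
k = 11.79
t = 0.11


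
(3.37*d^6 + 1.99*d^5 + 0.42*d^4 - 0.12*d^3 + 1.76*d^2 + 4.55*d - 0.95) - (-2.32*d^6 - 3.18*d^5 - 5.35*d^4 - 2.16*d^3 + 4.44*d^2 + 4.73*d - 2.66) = 5.69*d^6 + 5.17*d^5 + 5.77*d^4 + 2.04*d^3 - 2.68*d^2 - 0.180000000000001*d + 1.71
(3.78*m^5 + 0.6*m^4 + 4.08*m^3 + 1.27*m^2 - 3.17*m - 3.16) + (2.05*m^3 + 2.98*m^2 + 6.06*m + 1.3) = 3.78*m^5 + 0.6*m^4 + 6.13*m^3 + 4.25*m^2 + 2.89*m - 1.86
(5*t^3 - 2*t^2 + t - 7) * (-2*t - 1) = -10*t^4 - t^3 + 13*t + 7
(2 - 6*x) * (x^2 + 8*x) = -6*x^3 - 46*x^2 + 16*x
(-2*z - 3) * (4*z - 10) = -8*z^2 + 8*z + 30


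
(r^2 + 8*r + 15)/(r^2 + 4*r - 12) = (r^2 + 8*r + 15)/(r^2 + 4*r - 12)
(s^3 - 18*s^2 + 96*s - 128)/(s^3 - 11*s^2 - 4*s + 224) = (s^2 - 10*s + 16)/(s^2 - 3*s - 28)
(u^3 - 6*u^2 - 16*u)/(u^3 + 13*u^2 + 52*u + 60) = u*(u - 8)/(u^2 + 11*u + 30)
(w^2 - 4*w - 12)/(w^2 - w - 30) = (w + 2)/(w + 5)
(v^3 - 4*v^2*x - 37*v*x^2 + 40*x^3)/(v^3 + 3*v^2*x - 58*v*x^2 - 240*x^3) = (v - x)/(v + 6*x)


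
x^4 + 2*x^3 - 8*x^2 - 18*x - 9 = (x - 3)*(x + 1)^2*(x + 3)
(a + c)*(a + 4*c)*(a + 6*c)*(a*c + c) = a^4*c + 11*a^3*c^2 + a^3*c + 34*a^2*c^3 + 11*a^2*c^2 + 24*a*c^4 + 34*a*c^3 + 24*c^4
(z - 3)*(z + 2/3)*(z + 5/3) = z^3 - 2*z^2/3 - 53*z/9 - 10/3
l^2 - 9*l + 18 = (l - 6)*(l - 3)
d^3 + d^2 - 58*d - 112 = (d - 8)*(d + 2)*(d + 7)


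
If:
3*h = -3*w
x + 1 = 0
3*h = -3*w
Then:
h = -w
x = -1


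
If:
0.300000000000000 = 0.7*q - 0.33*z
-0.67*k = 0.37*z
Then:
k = -0.552238805970149*z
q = 0.471428571428571*z + 0.428571428571429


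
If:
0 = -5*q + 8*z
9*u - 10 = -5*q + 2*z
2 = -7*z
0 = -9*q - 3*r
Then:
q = -16/35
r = 48/35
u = 82/63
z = -2/7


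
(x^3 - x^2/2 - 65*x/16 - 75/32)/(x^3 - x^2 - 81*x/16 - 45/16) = (x - 5/2)/(x - 3)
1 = 1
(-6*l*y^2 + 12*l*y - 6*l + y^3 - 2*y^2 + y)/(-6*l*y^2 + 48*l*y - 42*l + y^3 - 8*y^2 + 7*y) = (y - 1)/(y - 7)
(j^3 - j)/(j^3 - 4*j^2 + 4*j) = (j^2 - 1)/(j^2 - 4*j + 4)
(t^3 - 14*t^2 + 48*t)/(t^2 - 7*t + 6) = t*(t - 8)/(t - 1)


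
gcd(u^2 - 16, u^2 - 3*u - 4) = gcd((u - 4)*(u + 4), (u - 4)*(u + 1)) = u - 4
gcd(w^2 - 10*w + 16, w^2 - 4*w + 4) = w - 2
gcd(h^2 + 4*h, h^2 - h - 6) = 1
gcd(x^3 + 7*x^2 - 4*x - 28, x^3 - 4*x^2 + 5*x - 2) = x - 2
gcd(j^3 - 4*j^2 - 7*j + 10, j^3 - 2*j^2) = 1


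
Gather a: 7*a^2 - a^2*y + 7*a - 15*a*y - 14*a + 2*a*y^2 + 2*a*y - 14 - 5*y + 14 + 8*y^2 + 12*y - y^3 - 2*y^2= a^2*(7 - y) + a*(2*y^2 - 13*y - 7) - y^3 + 6*y^2 + 7*y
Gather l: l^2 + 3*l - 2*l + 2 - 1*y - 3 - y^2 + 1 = l^2 + l - y^2 - y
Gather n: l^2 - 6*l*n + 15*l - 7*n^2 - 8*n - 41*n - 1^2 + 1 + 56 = l^2 + 15*l - 7*n^2 + n*(-6*l - 49) + 56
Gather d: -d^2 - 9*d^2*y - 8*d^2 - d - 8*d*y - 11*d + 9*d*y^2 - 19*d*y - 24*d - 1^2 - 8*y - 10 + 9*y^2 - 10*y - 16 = d^2*(-9*y - 9) + d*(9*y^2 - 27*y - 36) + 9*y^2 - 18*y - 27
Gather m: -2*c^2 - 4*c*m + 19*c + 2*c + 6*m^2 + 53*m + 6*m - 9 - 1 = -2*c^2 + 21*c + 6*m^2 + m*(59 - 4*c) - 10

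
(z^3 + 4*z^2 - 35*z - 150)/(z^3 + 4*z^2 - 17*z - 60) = (z^2 - z - 30)/(z^2 - z - 12)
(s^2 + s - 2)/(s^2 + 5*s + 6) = (s - 1)/(s + 3)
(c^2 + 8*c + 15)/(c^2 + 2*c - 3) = (c + 5)/(c - 1)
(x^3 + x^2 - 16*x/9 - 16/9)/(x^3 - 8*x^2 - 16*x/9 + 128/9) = (x + 1)/(x - 8)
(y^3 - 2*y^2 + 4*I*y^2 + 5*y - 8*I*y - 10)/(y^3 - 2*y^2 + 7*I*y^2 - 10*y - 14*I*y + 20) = (y - I)/(y + 2*I)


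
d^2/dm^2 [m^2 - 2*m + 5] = 2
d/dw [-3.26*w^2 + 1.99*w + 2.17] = 1.99 - 6.52*w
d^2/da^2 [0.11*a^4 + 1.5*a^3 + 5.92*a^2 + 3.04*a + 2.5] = 1.32*a^2 + 9.0*a + 11.84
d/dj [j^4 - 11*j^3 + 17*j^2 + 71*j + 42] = 4*j^3 - 33*j^2 + 34*j + 71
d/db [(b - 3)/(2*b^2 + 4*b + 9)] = (2*b^2 + 4*b - 4*(b - 3)*(b + 1) + 9)/(2*b^2 + 4*b + 9)^2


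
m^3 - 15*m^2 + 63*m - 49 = (m - 7)^2*(m - 1)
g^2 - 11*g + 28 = (g - 7)*(g - 4)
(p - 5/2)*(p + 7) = p^2 + 9*p/2 - 35/2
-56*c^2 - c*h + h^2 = (-8*c + h)*(7*c + h)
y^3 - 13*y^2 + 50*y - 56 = (y - 7)*(y - 4)*(y - 2)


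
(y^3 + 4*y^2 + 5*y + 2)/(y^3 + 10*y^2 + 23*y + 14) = (y + 1)/(y + 7)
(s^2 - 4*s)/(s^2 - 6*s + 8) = s/(s - 2)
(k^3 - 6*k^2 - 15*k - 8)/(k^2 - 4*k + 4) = (k^3 - 6*k^2 - 15*k - 8)/(k^2 - 4*k + 4)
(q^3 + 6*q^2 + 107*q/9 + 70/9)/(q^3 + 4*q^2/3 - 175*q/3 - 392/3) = (q^2 + 11*q/3 + 10/3)/(q^2 - q - 56)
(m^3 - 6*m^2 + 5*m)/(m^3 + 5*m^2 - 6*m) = (m - 5)/(m + 6)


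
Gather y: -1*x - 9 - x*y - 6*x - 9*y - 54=-7*x + y*(-x - 9) - 63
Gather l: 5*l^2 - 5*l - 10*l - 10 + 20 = 5*l^2 - 15*l + 10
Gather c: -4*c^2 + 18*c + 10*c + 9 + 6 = -4*c^2 + 28*c + 15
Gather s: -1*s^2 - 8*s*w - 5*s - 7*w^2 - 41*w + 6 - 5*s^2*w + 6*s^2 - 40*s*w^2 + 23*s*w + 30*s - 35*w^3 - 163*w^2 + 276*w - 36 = s^2*(5 - 5*w) + s*(-40*w^2 + 15*w + 25) - 35*w^3 - 170*w^2 + 235*w - 30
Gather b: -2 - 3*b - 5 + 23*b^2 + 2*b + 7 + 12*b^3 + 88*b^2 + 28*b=12*b^3 + 111*b^2 + 27*b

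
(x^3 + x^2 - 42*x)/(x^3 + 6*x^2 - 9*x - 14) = x*(x - 6)/(x^2 - x - 2)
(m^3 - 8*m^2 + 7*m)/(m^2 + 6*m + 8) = m*(m^2 - 8*m + 7)/(m^2 + 6*m + 8)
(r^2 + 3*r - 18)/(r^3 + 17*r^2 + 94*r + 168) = (r - 3)/(r^2 + 11*r + 28)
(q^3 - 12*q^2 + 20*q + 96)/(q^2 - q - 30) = (q^2 - 6*q - 16)/(q + 5)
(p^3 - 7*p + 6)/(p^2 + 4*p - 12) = (p^2 + 2*p - 3)/(p + 6)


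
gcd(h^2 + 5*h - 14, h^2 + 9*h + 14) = h + 7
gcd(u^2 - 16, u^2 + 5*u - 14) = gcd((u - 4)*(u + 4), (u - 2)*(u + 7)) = 1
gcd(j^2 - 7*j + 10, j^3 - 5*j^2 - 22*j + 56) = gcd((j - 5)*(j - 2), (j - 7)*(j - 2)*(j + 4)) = j - 2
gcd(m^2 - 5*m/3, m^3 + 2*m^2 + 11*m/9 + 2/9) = 1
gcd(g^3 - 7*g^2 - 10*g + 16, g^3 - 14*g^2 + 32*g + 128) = g^2 - 6*g - 16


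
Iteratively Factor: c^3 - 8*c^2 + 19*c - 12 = (c - 3)*(c^2 - 5*c + 4) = (c - 3)*(c - 1)*(c - 4)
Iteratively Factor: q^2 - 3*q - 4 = (q + 1)*(q - 4)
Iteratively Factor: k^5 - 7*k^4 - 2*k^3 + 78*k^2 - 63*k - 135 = (k + 1)*(k^4 - 8*k^3 + 6*k^2 + 72*k - 135) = (k + 1)*(k + 3)*(k^3 - 11*k^2 + 39*k - 45) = (k - 5)*(k + 1)*(k + 3)*(k^2 - 6*k + 9) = (k - 5)*(k - 3)*(k + 1)*(k + 3)*(k - 3)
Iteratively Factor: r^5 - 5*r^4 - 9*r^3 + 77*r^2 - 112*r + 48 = (r - 4)*(r^4 - r^3 - 13*r^2 + 25*r - 12) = (r - 4)*(r - 1)*(r^3 - 13*r + 12) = (r - 4)*(r - 3)*(r - 1)*(r^2 + 3*r - 4) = (r - 4)*(r - 3)*(r - 1)^2*(r + 4)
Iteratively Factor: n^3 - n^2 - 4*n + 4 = (n - 1)*(n^2 - 4) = (n - 1)*(n + 2)*(n - 2)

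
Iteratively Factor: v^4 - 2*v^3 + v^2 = (v - 1)*(v^3 - v^2) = v*(v - 1)*(v^2 - v) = v^2*(v - 1)*(v - 1)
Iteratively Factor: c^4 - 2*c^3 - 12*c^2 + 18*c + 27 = (c - 3)*(c^3 + c^2 - 9*c - 9) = (c - 3)^2*(c^2 + 4*c + 3) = (c - 3)^2*(c + 3)*(c + 1)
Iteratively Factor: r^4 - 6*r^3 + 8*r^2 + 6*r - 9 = (r + 1)*(r^3 - 7*r^2 + 15*r - 9) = (r - 3)*(r + 1)*(r^2 - 4*r + 3) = (r - 3)^2*(r + 1)*(r - 1)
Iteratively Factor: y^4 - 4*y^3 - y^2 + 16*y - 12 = (y + 2)*(y^3 - 6*y^2 + 11*y - 6) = (y - 1)*(y + 2)*(y^2 - 5*y + 6) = (y - 3)*(y - 1)*(y + 2)*(y - 2)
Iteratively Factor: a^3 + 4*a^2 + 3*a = (a)*(a^2 + 4*a + 3) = a*(a + 1)*(a + 3)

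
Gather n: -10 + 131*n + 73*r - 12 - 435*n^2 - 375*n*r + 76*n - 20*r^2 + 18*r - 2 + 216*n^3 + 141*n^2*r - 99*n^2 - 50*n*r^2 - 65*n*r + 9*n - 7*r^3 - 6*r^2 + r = 216*n^3 + n^2*(141*r - 534) + n*(-50*r^2 - 440*r + 216) - 7*r^3 - 26*r^2 + 92*r - 24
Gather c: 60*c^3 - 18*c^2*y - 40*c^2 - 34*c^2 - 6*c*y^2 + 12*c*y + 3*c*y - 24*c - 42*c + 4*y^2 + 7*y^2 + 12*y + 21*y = 60*c^3 + c^2*(-18*y - 74) + c*(-6*y^2 + 15*y - 66) + 11*y^2 + 33*y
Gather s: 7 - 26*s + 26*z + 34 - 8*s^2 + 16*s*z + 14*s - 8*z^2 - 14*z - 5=-8*s^2 + s*(16*z - 12) - 8*z^2 + 12*z + 36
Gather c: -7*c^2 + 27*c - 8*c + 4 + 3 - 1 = -7*c^2 + 19*c + 6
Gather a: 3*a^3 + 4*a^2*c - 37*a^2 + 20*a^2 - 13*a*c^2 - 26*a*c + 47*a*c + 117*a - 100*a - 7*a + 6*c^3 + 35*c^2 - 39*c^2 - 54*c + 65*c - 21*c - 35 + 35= 3*a^3 + a^2*(4*c - 17) + a*(-13*c^2 + 21*c + 10) + 6*c^3 - 4*c^2 - 10*c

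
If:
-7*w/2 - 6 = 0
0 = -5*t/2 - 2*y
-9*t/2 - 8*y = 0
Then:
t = 0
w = -12/7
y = 0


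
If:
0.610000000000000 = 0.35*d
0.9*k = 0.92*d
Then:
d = 1.74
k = 1.78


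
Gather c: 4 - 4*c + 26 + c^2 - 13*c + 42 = c^2 - 17*c + 72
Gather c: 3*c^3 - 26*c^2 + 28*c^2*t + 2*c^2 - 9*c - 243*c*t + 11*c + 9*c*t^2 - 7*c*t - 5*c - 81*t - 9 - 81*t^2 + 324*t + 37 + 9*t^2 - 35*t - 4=3*c^3 + c^2*(28*t - 24) + c*(9*t^2 - 250*t - 3) - 72*t^2 + 208*t + 24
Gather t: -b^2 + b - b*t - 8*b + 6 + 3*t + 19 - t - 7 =-b^2 - 7*b + t*(2 - b) + 18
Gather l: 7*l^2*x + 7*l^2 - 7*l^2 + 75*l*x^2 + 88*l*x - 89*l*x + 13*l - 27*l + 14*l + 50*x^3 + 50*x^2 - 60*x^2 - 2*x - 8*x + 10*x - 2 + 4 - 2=7*l^2*x + l*(75*x^2 - x) + 50*x^3 - 10*x^2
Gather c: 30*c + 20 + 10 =30*c + 30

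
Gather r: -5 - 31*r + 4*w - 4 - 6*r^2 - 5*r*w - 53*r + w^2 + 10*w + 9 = -6*r^2 + r*(-5*w - 84) + w^2 + 14*w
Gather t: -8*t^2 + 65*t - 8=-8*t^2 + 65*t - 8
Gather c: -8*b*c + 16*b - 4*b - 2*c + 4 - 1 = 12*b + c*(-8*b - 2) + 3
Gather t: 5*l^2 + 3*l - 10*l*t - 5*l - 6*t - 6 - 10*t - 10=5*l^2 - 2*l + t*(-10*l - 16) - 16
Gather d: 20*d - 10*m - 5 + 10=20*d - 10*m + 5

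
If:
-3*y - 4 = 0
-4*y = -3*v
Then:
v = -16/9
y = -4/3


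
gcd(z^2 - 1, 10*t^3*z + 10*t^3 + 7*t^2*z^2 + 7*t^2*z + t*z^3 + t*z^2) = z + 1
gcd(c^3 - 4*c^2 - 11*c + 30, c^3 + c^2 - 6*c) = c^2 + c - 6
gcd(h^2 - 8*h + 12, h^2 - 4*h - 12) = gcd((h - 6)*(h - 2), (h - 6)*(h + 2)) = h - 6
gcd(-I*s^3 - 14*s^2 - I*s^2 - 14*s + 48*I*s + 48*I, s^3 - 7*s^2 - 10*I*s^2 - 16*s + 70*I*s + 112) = s - 8*I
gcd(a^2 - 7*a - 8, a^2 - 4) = 1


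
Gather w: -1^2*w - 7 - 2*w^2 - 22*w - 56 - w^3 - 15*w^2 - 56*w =-w^3 - 17*w^2 - 79*w - 63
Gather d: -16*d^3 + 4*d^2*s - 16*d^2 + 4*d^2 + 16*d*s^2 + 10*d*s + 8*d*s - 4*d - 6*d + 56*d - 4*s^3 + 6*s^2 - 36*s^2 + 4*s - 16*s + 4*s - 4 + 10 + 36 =-16*d^3 + d^2*(4*s - 12) + d*(16*s^2 + 18*s + 46) - 4*s^3 - 30*s^2 - 8*s + 42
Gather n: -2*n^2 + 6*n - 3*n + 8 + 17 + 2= -2*n^2 + 3*n + 27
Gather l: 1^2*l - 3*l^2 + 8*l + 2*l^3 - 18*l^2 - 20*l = 2*l^3 - 21*l^2 - 11*l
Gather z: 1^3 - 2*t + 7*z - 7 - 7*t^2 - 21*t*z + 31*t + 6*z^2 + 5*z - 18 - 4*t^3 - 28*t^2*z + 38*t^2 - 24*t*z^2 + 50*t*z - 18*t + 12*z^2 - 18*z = -4*t^3 + 31*t^2 + 11*t + z^2*(18 - 24*t) + z*(-28*t^2 + 29*t - 6) - 24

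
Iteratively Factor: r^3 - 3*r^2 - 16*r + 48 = (r + 4)*(r^2 - 7*r + 12) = (r - 4)*(r + 4)*(r - 3)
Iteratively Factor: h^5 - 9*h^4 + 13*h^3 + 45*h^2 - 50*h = (h + 2)*(h^4 - 11*h^3 + 35*h^2 - 25*h) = (h - 5)*(h + 2)*(h^3 - 6*h^2 + 5*h) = (h - 5)^2*(h + 2)*(h^2 - h) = h*(h - 5)^2*(h + 2)*(h - 1)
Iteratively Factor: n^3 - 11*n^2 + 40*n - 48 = (n - 3)*(n^2 - 8*n + 16) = (n - 4)*(n - 3)*(n - 4)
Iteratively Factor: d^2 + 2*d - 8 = (d - 2)*(d + 4)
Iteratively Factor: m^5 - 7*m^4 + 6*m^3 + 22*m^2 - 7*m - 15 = (m + 1)*(m^4 - 8*m^3 + 14*m^2 + 8*m - 15) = (m - 5)*(m + 1)*(m^3 - 3*m^2 - m + 3) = (m - 5)*(m - 3)*(m + 1)*(m^2 - 1) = (m - 5)*(m - 3)*(m + 1)^2*(m - 1)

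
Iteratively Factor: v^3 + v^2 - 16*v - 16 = (v - 4)*(v^2 + 5*v + 4) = (v - 4)*(v + 1)*(v + 4)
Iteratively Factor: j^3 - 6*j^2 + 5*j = (j)*(j^2 - 6*j + 5) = j*(j - 1)*(j - 5)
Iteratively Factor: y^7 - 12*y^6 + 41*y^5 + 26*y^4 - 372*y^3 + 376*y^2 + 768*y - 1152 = (y + 2)*(y^6 - 14*y^5 + 69*y^4 - 112*y^3 - 148*y^2 + 672*y - 576) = (y - 2)*(y + 2)*(y^5 - 12*y^4 + 45*y^3 - 22*y^2 - 192*y + 288) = (y - 4)*(y - 2)*(y + 2)*(y^4 - 8*y^3 + 13*y^2 + 30*y - 72) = (y - 4)^2*(y - 2)*(y + 2)*(y^3 - 4*y^2 - 3*y + 18) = (y - 4)^2*(y - 3)*(y - 2)*(y + 2)*(y^2 - y - 6) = (y - 4)^2*(y - 3)^2*(y - 2)*(y + 2)*(y + 2)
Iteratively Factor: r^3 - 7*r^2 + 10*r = (r)*(r^2 - 7*r + 10) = r*(r - 5)*(r - 2)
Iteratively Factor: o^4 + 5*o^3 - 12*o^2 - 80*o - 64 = (o + 4)*(o^3 + o^2 - 16*o - 16) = (o - 4)*(o + 4)*(o^2 + 5*o + 4) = (o - 4)*(o + 1)*(o + 4)*(o + 4)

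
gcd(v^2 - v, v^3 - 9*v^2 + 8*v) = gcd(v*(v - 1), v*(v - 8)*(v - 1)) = v^2 - v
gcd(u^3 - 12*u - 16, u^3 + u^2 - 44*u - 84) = u + 2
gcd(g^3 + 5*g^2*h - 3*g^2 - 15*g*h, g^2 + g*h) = g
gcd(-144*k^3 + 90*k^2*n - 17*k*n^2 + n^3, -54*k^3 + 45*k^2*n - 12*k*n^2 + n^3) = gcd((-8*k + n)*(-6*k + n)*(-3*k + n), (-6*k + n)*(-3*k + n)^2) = 18*k^2 - 9*k*n + n^2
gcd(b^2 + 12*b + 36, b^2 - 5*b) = 1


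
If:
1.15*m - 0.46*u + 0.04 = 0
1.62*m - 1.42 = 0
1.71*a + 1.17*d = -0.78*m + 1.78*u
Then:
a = 1.97175215727635 - 0.684210526315789*d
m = 0.88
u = 2.28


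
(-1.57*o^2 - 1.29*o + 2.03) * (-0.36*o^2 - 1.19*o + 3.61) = 0.5652*o^4 + 2.3327*o^3 - 4.8634*o^2 - 7.0726*o + 7.3283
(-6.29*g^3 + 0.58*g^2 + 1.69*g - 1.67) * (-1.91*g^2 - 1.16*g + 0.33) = 12.0139*g^5 + 6.1886*g^4 - 5.9764*g^3 + 1.4207*g^2 + 2.4949*g - 0.5511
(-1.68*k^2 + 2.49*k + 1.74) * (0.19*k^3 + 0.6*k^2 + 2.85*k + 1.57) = -0.3192*k^5 - 0.5349*k^4 - 2.9634*k^3 + 5.5029*k^2 + 8.8683*k + 2.7318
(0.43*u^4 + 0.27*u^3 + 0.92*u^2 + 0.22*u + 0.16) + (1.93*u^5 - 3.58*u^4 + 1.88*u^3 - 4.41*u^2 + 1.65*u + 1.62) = 1.93*u^5 - 3.15*u^4 + 2.15*u^3 - 3.49*u^2 + 1.87*u + 1.78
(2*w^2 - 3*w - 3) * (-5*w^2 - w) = -10*w^4 + 13*w^3 + 18*w^2 + 3*w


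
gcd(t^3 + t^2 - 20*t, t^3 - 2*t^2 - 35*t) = t^2 + 5*t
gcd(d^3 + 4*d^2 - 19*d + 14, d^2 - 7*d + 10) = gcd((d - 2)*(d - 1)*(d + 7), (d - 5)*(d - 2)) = d - 2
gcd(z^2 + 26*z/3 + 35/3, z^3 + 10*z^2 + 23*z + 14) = z + 7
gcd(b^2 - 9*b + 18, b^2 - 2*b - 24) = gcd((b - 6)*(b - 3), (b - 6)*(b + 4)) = b - 6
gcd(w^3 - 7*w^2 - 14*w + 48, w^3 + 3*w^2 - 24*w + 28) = w - 2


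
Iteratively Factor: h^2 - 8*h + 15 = (h - 5)*(h - 3)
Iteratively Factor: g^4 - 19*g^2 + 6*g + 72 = (g + 2)*(g^3 - 2*g^2 - 15*g + 36) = (g + 2)*(g + 4)*(g^2 - 6*g + 9) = (g - 3)*(g + 2)*(g + 4)*(g - 3)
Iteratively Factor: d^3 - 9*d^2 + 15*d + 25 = (d - 5)*(d^2 - 4*d - 5) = (d - 5)*(d + 1)*(d - 5)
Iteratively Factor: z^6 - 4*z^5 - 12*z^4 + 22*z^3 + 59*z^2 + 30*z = (z + 1)*(z^5 - 5*z^4 - 7*z^3 + 29*z^2 + 30*z) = (z + 1)^2*(z^4 - 6*z^3 - z^2 + 30*z) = (z - 5)*(z + 1)^2*(z^3 - z^2 - 6*z) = z*(z - 5)*(z + 1)^2*(z^2 - z - 6) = z*(z - 5)*(z - 3)*(z + 1)^2*(z + 2)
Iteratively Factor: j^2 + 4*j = (j + 4)*(j)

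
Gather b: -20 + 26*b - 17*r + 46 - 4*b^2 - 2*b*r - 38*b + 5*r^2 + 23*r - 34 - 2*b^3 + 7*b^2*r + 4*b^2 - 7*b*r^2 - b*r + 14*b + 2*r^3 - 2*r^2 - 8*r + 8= -2*b^3 + 7*b^2*r + b*(-7*r^2 - 3*r + 2) + 2*r^3 + 3*r^2 - 2*r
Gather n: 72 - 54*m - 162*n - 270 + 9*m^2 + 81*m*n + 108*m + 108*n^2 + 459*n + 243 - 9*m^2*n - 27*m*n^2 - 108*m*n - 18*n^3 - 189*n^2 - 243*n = 9*m^2 + 54*m - 18*n^3 + n^2*(-27*m - 81) + n*(-9*m^2 - 27*m + 54) + 45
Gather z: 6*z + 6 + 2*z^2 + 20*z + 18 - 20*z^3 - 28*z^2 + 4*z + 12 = -20*z^3 - 26*z^2 + 30*z + 36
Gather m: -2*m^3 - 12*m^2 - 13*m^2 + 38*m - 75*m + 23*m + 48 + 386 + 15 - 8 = -2*m^3 - 25*m^2 - 14*m + 441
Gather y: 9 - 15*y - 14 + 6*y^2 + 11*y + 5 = 6*y^2 - 4*y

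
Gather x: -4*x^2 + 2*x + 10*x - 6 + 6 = -4*x^2 + 12*x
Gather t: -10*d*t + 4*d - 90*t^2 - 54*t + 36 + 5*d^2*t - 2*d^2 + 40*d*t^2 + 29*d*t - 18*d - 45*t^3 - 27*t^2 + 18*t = -2*d^2 - 14*d - 45*t^3 + t^2*(40*d - 117) + t*(5*d^2 + 19*d - 36) + 36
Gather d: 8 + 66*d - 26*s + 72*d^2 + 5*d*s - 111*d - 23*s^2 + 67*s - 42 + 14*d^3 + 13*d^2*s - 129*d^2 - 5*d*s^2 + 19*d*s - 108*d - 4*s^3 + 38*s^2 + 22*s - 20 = 14*d^3 + d^2*(13*s - 57) + d*(-5*s^2 + 24*s - 153) - 4*s^3 + 15*s^2 + 63*s - 54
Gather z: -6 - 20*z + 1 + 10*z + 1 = -10*z - 4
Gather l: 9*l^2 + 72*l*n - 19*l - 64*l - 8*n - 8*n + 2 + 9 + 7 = 9*l^2 + l*(72*n - 83) - 16*n + 18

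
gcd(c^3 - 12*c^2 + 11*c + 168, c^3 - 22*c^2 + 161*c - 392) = c^2 - 15*c + 56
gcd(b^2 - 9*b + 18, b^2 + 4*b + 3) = 1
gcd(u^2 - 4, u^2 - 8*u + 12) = u - 2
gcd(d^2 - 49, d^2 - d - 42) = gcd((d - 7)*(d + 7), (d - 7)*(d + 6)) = d - 7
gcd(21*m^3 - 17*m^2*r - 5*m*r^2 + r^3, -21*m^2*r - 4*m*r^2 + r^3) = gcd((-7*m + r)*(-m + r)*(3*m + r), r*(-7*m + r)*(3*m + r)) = -21*m^2 - 4*m*r + r^2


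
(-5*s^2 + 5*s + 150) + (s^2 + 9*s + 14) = -4*s^2 + 14*s + 164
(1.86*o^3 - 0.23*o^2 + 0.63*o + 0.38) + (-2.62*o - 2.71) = 1.86*o^3 - 0.23*o^2 - 1.99*o - 2.33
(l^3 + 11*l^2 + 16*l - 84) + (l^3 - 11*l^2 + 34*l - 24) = 2*l^3 + 50*l - 108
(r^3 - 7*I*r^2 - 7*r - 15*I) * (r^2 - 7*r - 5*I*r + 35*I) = r^5 - 7*r^4 - 12*I*r^4 - 42*r^3 + 84*I*r^3 + 294*r^2 + 20*I*r^2 - 75*r - 140*I*r + 525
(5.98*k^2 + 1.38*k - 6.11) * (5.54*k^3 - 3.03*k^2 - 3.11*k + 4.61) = 33.1292*k^5 - 10.4742*k^4 - 56.6286*k^3 + 41.7893*k^2 + 25.3639*k - 28.1671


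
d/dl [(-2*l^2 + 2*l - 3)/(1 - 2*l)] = 4*(l^2 - l - 1)/(4*l^2 - 4*l + 1)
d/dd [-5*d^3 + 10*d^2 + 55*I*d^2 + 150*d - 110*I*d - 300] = -15*d^2 + d*(20 + 110*I) + 150 - 110*I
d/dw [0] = 0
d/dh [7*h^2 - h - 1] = 14*h - 1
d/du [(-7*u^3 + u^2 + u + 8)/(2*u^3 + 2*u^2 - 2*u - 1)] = (-16*u^4 + 24*u^3 - 31*u^2 - 34*u + 15)/(4*u^6 + 8*u^5 - 4*u^4 - 12*u^3 + 4*u + 1)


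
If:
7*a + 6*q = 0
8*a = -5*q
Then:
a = 0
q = 0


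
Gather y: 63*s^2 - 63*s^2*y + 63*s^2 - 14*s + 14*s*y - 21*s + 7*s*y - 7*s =126*s^2 - 42*s + y*(-63*s^2 + 21*s)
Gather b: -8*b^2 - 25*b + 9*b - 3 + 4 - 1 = -8*b^2 - 16*b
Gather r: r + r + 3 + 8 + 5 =2*r + 16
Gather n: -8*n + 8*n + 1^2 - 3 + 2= 0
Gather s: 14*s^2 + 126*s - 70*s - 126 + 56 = 14*s^2 + 56*s - 70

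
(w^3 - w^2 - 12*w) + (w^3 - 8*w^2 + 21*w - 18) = 2*w^3 - 9*w^2 + 9*w - 18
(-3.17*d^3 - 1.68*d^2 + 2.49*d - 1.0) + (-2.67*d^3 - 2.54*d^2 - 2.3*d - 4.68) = -5.84*d^3 - 4.22*d^2 + 0.19*d - 5.68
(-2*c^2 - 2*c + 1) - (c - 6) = -2*c^2 - 3*c + 7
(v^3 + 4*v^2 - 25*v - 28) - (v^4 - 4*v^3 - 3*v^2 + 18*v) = -v^4 + 5*v^3 + 7*v^2 - 43*v - 28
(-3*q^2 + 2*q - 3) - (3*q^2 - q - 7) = -6*q^2 + 3*q + 4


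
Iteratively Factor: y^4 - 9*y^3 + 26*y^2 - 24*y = (y - 4)*(y^3 - 5*y^2 + 6*y) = (y - 4)*(y - 2)*(y^2 - 3*y) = (y - 4)*(y - 3)*(y - 2)*(y)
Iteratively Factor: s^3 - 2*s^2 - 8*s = (s + 2)*(s^2 - 4*s) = (s - 4)*(s + 2)*(s)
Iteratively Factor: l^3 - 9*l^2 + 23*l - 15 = (l - 5)*(l^2 - 4*l + 3) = (l - 5)*(l - 1)*(l - 3)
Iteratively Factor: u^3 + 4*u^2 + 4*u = (u)*(u^2 + 4*u + 4) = u*(u + 2)*(u + 2)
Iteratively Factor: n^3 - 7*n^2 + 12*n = (n - 4)*(n^2 - 3*n) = (n - 4)*(n - 3)*(n)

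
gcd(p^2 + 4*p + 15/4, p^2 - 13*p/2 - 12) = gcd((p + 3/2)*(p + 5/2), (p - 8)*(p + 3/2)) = p + 3/2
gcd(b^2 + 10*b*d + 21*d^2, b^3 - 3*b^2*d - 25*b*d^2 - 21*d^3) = b + 3*d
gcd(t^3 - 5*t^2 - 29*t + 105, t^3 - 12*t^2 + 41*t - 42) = t^2 - 10*t + 21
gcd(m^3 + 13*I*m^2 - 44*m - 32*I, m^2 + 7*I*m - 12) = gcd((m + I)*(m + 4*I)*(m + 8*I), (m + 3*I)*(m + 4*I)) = m + 4*I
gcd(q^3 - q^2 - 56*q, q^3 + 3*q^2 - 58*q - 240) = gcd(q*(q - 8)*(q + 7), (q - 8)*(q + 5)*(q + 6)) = q - 8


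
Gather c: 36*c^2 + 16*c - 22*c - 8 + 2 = 36*c^2 - 6*c - 6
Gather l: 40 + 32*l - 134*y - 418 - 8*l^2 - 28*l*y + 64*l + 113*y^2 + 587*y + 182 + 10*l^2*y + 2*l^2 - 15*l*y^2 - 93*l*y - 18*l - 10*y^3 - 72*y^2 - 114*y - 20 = l^2*(10*y - 6) + l*(-15*y^2 - 121*y + 78) - 10*y^3 + 41*y^2 + 339*y - 216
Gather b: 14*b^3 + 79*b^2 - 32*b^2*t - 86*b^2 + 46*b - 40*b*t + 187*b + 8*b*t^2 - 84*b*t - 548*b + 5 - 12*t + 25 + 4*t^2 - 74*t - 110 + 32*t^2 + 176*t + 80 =14*b^3 + b^2*(-32*t - 7) + b*(8*t^2 - 124*t - 315) + 36*t^2 + 90*t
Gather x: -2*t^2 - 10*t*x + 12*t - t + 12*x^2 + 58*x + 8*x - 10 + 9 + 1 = -2*t^2 + 11*t + 12*x^2 + x*(66 - 10*t)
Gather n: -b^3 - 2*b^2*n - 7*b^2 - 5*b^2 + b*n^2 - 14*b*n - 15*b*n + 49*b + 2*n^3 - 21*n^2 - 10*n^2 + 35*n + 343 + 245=-b^3 - 12*b^2 + 49*b + 2*n^3 + n^2*(b - 31) + n*(-2*b^2 - 29*b + 35) + 588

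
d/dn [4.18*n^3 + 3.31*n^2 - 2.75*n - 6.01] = 12.54*n^2 + 6.62*n - 2.75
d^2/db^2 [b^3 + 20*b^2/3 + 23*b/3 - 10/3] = 6*b + 40/3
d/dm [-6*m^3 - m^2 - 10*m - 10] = -18*m^2 - 2*m - 10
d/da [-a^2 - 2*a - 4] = -2*a - 2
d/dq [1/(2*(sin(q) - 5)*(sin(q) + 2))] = (3 - 2*sin(q))*cos(q)/(2*(sin(q) - 5)^2*(sin(q) + 2)^2)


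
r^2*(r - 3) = r^3 - 3*r^2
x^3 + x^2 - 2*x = x*(x - 1)*(x + 2)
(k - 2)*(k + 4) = k^2 + 2*k - 8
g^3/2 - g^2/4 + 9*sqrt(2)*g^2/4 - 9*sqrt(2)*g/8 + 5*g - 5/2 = (g/2 + sqrt(2))*(g - 1/2)*(g + 5*sqrt(2)/2)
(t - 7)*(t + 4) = t^2 - 3*t - 28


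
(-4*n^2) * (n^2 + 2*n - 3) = -4*n^4 - 8*n^3 + 12*n^2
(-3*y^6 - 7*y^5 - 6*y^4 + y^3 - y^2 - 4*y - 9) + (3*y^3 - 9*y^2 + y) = -3*y^6 - 7*y^5 - 6*y^4 + 4*y^3 - 10*y^2 - 3*y - 9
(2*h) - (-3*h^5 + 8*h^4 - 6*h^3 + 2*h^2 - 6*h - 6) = 3*h^5 - 8*h^4 + 6*h^3 - 2*h^2 + 8*h + 6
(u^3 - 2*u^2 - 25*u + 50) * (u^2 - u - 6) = u^5 - 3*u^4 - 29*u^3 + 87*u^2 + 100*u - 300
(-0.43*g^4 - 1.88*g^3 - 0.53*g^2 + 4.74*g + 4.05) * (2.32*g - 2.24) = -0.9976*g^5 - 3.3984*g^4 + 2.9816*g^3 + 12.184*g^2 - 1.2216*g - 9.072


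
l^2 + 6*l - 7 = (l - 1)*(l + 7)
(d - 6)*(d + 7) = d^2 + d - 42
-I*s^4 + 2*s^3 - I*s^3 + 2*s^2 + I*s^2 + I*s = s*(s + 1)*(s + I)*(-I*s + 1)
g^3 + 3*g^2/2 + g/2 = g*(g + 1/2)*(g + 1)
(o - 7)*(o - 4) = o^2 - 11*o + 28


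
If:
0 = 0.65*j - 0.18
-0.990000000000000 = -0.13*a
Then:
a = 7.62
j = 0.28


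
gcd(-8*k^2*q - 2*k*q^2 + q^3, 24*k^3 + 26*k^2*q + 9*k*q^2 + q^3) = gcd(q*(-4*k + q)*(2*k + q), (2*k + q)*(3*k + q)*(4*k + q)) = 2*k + q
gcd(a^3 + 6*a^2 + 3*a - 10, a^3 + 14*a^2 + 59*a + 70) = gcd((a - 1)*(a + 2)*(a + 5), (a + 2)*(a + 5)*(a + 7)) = a^2 + 7*a + 10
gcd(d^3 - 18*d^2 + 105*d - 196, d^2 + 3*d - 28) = d - 4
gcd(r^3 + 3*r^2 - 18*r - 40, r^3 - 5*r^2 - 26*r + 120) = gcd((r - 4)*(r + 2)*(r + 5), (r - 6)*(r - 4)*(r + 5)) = r^2 + r - 20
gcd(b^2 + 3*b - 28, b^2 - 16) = b - 4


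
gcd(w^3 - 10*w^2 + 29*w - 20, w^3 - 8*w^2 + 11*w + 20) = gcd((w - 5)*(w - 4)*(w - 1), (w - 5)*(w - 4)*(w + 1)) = w^2 - 9*w + 20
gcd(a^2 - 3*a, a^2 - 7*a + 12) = a - 3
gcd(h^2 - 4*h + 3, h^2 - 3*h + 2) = h - 1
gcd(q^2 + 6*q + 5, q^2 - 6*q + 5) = 1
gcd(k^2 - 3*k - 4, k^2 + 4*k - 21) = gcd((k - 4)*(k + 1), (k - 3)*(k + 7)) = 1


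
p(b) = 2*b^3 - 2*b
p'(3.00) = 52.00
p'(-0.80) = 1.84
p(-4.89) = -224.08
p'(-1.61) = 13.55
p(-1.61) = -5.13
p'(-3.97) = 92.57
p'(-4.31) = 109.46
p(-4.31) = -151.51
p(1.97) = 11.35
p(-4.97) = -235.59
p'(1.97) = 21.29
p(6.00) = 420.00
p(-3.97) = -117.20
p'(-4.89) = 141.47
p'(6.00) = 214.00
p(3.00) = 48.00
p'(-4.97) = 146.21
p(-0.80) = 0.58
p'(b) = 6*b^2 - 2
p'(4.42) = 115.22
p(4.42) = 163.86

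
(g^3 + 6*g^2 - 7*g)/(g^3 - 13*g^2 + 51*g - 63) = g*(g^2 + 6*g - 7)/(g^3 - 13*g^2 + 51*g - 63)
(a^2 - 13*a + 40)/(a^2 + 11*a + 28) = (a^2 - 13*a + 40)/(a^2 + 11*a + 28)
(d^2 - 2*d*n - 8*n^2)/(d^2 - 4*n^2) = (d - 4*n)/(d - 2*n)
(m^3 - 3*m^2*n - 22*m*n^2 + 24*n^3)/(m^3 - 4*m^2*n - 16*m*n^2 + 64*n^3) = (m^2 - 7*m*n + 6*n^2)/(m^2 - 8*m*n + 16*n^2)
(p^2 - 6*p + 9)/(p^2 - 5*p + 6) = (p - 3)/(p - 2)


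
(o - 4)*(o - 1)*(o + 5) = o^3 - 21*o + 20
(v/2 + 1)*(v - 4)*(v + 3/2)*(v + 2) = v^4/2 + 3*v^3/4 - 6*v^2 - 17*v - 12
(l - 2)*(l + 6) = l^2 + 4*l - 12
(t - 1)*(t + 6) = t^2 + 5*t - 6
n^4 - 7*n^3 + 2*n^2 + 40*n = n*(n - 5)*(n - 4)*(n + 2)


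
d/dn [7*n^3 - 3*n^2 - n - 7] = 21*n^2 - 6*n - 1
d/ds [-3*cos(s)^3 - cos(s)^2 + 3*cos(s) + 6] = (9*cos(s)^2 + 2*cos(s) - 3)*sin(s)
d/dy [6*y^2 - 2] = 12*y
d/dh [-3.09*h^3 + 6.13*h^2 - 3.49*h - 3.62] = -9.27*h^2 + 12.26*h - 3.49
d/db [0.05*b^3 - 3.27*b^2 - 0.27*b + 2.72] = 0.15*b^2 - 6.54*b - 0.27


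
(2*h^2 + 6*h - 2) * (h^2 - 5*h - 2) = 2*h^4 - 4*h^3 - 36*h^2 - 2*h + 4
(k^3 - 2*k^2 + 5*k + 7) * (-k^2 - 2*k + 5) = -k^5 + 4*k^3 - 27*k^2 + 11*k + 35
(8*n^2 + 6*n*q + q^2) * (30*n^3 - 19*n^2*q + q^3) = 240*n^5 + 28*n^4*q - 84*n^3*q^2 - 11*n^2*q^3 + 6*n*q^4 + q^5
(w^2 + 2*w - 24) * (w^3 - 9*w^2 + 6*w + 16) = w^5 - 7*w^4 - 36*w^3 + 244*w^2 - 112*w - 384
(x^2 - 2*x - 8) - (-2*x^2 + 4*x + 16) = 3*x^2 - 6*x - 24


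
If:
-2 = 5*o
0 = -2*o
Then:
No Solution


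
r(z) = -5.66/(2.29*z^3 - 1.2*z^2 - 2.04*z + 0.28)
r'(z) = -5.66*(-6.87*z^2 + 2.4*z + 2.04)/(2.29*z^3 - 1.2*z^2 - 2.04*z + 0.28)^2 = (38.8842*z^2 - 13.584*z - 11.5464)/(2.29*z^3 - 1.2*z^2 - 2.04*z + 0.28)^2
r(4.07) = -0.04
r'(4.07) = 0.04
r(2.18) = -0.41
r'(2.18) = 0.75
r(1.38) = -4.73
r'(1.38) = 30.50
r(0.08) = -51.32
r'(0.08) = -1018.07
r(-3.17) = 0.07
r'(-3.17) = 0.07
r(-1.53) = 0.74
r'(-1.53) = 1.73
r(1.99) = -0.59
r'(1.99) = 1.27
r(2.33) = -0.31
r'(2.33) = 0.52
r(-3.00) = 0.09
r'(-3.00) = 0.09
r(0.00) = -20.21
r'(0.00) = -147.28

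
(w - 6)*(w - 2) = w^2 - 8*w + 12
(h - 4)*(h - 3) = h^2 - 7*h + 12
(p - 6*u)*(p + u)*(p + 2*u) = p^3 - 3*p^2*u - 16*p*u^2 - 12*u^3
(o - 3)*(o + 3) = o^2 - 9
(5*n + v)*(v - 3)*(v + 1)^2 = 5*n*v^3 - 5*n*v^2 - 25*n*v - 15*n + v^4 - v^3 - 5*v^2 - 3*v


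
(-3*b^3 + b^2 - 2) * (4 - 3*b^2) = 9*b^5 - 3*b^4 - 12*b^3 + 10*b^2 - 8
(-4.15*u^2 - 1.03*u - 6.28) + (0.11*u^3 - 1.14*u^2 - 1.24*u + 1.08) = 0.11*u^3 - 5.29*u^2 - 2.27*u - 5.2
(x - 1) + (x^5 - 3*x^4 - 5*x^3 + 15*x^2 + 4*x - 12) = x^5 - 3*x^4 - 5*x^3 + 15*x^2 + 5*x - 13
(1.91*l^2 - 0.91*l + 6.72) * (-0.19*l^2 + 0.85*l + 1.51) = -0.3629*l^4 + 1.7964*l^3 + 0.8338*l^2 + 4.3379*l + 10.1472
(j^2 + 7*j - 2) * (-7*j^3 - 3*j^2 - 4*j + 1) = -7*j^5 - 52*j^4 - 11*j^3 - 21*j^2 + 15*j - 2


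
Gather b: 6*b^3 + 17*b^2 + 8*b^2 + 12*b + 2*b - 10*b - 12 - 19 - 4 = 6*b^3 + 25*b^2 + 4*b - 35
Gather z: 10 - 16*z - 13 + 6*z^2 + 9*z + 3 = 6*z^2 - 7*z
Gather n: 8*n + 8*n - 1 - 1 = 16*n - 2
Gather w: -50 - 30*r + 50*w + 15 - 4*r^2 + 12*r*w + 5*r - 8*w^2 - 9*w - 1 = -4*r^2 - 25*r - 8*w^2 + w*(12*r + 41) - 36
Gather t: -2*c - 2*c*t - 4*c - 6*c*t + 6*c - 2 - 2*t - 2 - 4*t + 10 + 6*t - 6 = -8*c*t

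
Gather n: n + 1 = n + 1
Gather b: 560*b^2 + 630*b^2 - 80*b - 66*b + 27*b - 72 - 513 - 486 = 1190*b^2 - 119*b - 1071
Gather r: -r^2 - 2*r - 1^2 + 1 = -r^2 - 2*r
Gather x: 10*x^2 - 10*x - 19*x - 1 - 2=10*x^2 - 29*x - 3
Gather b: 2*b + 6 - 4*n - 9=2*b - 4*n - 3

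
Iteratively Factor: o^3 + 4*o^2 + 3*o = (o + 1)*(o^2 + 3*o) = (o + 1)*(o + 3)*(o)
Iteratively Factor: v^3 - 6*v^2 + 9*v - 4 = (v - 1)*(v^2 - 5*v + 4) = (v - 4)*(v - 1)*(v - 1)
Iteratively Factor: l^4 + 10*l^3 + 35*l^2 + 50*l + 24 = (l + 4)*(l^3 + 6*l^2 + 11*l + 6) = (l + 1)*(l + 4)*(l^2 + 5*l + 6) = (l + 1)*(l + 2)*(l + 4)*(l + 3)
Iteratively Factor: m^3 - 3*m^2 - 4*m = (m - 4)*(m^2 + m) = m*(m - 4)*(m + 1)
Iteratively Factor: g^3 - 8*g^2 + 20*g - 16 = (g - 2)*(g^2 - 6*g + 8) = (g - 2)^2*(g - 4)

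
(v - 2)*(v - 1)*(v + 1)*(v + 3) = v^4 + v^3 - 7*v^2 - v + 6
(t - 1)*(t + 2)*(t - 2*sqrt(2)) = t^3 - 2*sqrt(2)*t^2 + t^2 - 2*sqrt(2)*t - 2*t + 4*sqrt(2)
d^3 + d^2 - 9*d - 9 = (d - 3)*(d + 1)*(d + 3)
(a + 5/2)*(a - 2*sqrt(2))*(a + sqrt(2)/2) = a^3 - 3*sqrt(2)*a^2/2 + 5*a^2/2 - 15*sqrt(2)*a/4 - 2*a - 5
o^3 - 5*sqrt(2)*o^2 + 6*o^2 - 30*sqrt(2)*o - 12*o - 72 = (o + 6)*(o - 6*sqrt(2))*(o + sqrt(2))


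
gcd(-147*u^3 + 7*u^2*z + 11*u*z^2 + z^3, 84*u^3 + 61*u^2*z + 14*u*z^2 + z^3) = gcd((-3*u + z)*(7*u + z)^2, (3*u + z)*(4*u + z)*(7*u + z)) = 7*u + z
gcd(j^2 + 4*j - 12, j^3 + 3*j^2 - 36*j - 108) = j + 6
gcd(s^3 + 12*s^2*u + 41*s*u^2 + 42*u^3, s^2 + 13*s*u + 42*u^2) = s + 7*u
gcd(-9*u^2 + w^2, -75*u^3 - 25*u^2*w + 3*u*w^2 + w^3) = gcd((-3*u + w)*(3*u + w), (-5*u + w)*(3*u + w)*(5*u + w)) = 3*u + w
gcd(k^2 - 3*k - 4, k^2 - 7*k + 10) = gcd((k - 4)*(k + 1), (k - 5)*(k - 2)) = 1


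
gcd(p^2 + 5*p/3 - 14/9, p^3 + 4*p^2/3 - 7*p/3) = p + 7/3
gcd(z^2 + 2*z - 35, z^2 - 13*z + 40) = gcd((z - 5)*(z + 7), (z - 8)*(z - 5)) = z - 5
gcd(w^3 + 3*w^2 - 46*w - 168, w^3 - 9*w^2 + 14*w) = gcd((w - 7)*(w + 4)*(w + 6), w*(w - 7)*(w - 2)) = w - 7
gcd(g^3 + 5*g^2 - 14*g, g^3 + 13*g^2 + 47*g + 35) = g + 7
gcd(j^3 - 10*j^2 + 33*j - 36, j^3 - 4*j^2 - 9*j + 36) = j^2 - 7*j + 12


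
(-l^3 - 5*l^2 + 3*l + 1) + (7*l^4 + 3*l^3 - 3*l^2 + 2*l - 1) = 7*l^4 + 2*l^3 - 8*l^2 + 5*l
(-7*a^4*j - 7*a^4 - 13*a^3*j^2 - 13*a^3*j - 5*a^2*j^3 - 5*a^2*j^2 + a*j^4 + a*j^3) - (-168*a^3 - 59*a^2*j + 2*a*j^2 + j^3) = -7*a^4*j - 7*a^4 - 13*a^3*j^2 - 13*a^3*j + 168*a^3 - 5*a^2*j^3 - 5*a^2*j^2 + 59*a^2*j + a*j^4 + a*j^3 - 2*a*j^2 - j^3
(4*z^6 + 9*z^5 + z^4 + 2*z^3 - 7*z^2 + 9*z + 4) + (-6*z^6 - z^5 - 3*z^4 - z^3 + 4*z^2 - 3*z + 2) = -2*z^6 + 8*z^5 - 2*z^4 + z^3 - 3*z^2 + 6*z + 6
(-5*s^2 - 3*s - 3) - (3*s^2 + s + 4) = -8*s^2 - 4*s - 7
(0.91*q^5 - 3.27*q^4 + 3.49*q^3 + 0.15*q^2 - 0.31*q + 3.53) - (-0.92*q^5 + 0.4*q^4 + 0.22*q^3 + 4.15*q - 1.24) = 1.83*q^5 - 3.67*q^4 + 3.27*q^3 + 0.15*q^2 - 4.46*q + 4.77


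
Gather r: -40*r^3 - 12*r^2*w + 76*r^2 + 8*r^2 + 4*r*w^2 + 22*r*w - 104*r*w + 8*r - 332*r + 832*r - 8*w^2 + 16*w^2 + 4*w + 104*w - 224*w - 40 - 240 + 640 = -40*r^3 + r^2*(84 - 12*w) + r*(4*w^2 - 82*w + 508) + 8*w^2 - 116*w + 360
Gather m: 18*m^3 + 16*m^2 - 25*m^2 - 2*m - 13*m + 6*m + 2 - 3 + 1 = 18*m^3 - 9*m^2 - 9*m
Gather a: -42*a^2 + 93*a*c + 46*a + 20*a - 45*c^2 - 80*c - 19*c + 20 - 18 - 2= -42*a^2 + a*(93*c + 66) - 45*c^2 - 99*c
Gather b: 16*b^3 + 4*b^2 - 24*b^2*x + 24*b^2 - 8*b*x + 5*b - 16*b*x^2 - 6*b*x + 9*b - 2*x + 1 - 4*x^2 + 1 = 16*b^3 + b^2*(28 - 24*x) + b*(-16*x^2 - 14*x + 14) - 4*x^2 - 2*x + 2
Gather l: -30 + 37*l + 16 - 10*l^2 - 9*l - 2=-10*l^2 + 28*l - 16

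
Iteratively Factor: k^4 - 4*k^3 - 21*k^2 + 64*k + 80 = (k - 5)*(k^3 + k^2 - 16*k - 16) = (k - 5)*(k - 4)*(k^2 + 5*k + 4) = (k - 5)*(k - 4)*(k + 1)*(k + 4)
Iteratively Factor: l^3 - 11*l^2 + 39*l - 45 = (l - 3)*(l^2 - 8*l + 15) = (l - 5)*(l - 3)*(l - 3)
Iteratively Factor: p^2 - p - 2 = (p + 1)*(p - 2)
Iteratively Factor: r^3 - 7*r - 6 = (r - 3)*(r^2 + 3*r + 2) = (r - 3)*(r + 1)*(r + 2)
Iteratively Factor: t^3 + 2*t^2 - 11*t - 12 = (t + 4)*(t^2 - 2*t - 3) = (t + 1)*(t + 4)*(t - 3)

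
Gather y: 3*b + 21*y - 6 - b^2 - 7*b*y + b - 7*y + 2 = -b^2 + 4*b + y*(14 - 7*b) - 4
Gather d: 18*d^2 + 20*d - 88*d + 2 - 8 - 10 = 18*d^2 - 68*d - 16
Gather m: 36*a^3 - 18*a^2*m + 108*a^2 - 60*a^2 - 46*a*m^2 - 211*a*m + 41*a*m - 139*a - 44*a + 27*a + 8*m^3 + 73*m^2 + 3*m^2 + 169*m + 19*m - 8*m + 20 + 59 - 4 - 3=36*a^3 + 48*a^2 - 156*a + 8*m^3 + m^2*(76 - 46*a) + m*(-18*a^2 - 170*a + 180) + 72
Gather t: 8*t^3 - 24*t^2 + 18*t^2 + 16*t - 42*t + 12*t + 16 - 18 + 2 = 8*t^3 - 6*t^2 - 14*t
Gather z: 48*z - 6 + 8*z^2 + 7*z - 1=8*z^2 + 55*z - 7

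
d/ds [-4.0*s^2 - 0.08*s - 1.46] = -8.0*s - 0.08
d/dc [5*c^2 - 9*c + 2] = 10*c - 9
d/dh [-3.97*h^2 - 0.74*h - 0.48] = -7.94*h - 0.74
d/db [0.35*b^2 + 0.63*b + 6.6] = 0.7*b + 0.63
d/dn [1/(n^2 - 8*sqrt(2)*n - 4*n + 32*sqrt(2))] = 2*(-n + 2 + 4*sqrt(2))/(n^2 - 8*sqrt(2)*n - 4*n + 32*sqrt(2))^2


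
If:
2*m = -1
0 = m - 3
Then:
No Solution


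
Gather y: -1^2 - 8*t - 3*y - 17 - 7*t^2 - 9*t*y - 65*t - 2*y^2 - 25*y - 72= -7*t^2 - 73*t - 2*y^2 + y*(-9*t - 28) - 90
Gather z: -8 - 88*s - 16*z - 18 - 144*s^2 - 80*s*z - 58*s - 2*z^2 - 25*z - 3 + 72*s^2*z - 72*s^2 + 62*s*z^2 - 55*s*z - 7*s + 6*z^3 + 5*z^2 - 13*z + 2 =-216*s^2 - 153*s + 6*z^3 + z^2*(62*s + 3) + z*(72*s^2 - 135*s - 54) - 27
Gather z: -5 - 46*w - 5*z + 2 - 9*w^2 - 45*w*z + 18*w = -9*w^2 - 28*w + z*(-45*w - 5) - 3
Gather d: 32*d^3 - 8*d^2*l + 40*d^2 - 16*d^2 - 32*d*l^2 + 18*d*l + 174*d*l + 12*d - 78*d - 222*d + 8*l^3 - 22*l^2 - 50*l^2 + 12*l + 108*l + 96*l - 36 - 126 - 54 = 32*d^3 + d^2*(24 - 8*l) + d*(-32*l^2 + 192*l - 288) + 8*l^3 - 72*l^2 + 216*l - 216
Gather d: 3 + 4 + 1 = 8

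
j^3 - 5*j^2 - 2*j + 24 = (j - 4)*(j - 3)*(j + 2)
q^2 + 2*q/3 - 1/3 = (q - 1/3)*(q + 1)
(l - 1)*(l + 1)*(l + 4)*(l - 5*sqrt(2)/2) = l^4 - 5*sqrt(2)*l^3/2 + 4*l^3 - 10*sqrt(2)*l^2 - l^2 - 4*l + 5*sqrt(2)*l/2 + 10*sqrt(2)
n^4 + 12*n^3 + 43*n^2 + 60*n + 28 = (n + 1)*(n + 2)^2*(n + 7)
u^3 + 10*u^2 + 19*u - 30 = (u - 1)*(u + 5)*(u + 6)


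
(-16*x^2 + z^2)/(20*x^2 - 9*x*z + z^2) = (-4*x - z)/(5*x - z)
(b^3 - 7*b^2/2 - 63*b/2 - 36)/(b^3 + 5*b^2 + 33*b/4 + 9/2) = 2*(b^2 - 5*b - 24)/(2*b^2 + 7*b + 6)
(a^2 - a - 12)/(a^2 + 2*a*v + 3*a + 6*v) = (a - 4)/(a + 2*v)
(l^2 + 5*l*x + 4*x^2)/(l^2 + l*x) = (l + 4*x)/l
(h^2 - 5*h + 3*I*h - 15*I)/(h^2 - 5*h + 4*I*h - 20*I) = (h + 3*I)/(h + 4*I)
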